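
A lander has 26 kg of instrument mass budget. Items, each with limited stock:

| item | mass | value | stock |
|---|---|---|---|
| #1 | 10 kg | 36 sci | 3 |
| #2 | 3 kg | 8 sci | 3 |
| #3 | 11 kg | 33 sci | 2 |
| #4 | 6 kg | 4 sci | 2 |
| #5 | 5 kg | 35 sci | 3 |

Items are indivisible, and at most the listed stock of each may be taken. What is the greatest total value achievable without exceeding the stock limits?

141 sci

Best selections within mass 26 and stock limits:
- 1×#1 + 3×#5: mass 25, value 141
- 1×#3 + 3×#5: mass 26, value 138
Best: 141 sci.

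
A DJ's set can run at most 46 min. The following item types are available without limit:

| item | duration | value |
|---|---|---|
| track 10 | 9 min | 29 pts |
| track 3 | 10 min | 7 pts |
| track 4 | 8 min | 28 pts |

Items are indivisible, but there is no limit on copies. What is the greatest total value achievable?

145 pts

Best value-per-unit is track 4 at 28/8; filling with it alone gives 5×28 = 140.
Optimal mix: 5×track 10 → duration 45, value 145.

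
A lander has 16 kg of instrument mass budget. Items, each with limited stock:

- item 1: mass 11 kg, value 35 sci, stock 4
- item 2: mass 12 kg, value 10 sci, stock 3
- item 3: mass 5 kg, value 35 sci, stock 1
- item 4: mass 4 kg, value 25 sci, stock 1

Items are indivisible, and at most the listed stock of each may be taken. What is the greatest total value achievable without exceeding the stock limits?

70 sci

Top feasible selections:
- 1×item 1 + 1×item 3: mass 16, value 70
- 1×item 3 + 1×item 4: mass 9, value 60
- 1×item 1 + 1×item 4: mass 15, value 60
- 1×item 3: mass 5, value 35
Best: 70 sci.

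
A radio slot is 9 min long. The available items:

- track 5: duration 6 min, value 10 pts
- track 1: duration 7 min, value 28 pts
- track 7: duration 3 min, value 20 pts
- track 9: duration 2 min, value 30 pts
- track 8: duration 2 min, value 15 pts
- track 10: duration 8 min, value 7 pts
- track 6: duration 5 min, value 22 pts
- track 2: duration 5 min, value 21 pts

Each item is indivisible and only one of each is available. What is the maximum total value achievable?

67 pts

Check high-value combinations within 9 min:
- track 9+track 8+track 6: duration 2+2+5=9, value 30+15+22=67
- track 9+track 8+track 2: duration 2+2+5=9, value 30+15+21=66
- track 7+track 9+track 8: duration 3+2+2=7, value 20+30+15=65
- track 1+track 9: duration 7+2=9, value 28+30=58
Best: 67 pts.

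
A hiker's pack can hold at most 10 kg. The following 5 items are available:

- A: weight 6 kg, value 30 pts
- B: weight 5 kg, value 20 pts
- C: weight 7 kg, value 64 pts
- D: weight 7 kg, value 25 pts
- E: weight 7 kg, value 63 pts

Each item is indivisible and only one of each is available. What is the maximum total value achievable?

64 pts

Check high-value combinations within 10 kg:
- C: weight 7, value 64
- E: weight 7, value 63
- A: weight 6, value 30
Best: 64 pts.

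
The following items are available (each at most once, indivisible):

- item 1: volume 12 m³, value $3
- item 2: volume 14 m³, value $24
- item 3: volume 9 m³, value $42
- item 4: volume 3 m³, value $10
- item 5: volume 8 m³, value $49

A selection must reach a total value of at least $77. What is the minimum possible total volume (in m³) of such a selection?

17

Subsets with value ≥ 77, sorted by total volume:
- item 3+item 5: volume 17, value 91
- item 3+item 4+item 5: volume 20, value 101
- item 2+item 4+item 5: volume 25, value 83
Minimum volume: 17 m³.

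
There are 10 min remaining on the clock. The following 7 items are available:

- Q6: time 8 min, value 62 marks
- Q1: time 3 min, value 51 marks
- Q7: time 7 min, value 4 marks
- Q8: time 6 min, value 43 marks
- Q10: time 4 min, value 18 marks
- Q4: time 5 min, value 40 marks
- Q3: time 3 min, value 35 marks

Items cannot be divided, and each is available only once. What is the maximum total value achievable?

104 marks

This is a 0/1 knapsack; check combinations near the capacity.
- Q1+Q10+Q3: time 3+4+3=10, value 51+18+35=104
- Q1+Q8: time 3+6=9, value 51+43=94
- Q1+Q4: time 3+5=8, value 51+40=91
- Q1+Q3: time 3+3=6, value 51+35=86
- Q8+Q3: time 6+3=9, value 43+35=78
Best: 104 marks.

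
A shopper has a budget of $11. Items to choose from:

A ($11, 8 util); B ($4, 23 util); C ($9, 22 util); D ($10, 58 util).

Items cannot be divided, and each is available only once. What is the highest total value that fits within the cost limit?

Check high-value combinations within $11:
- D: cost 10, value 58
- B: cost 4, value 23
- C: cost 9, value 22
- A: cost 11, value 8
Best: 58 util.

58 util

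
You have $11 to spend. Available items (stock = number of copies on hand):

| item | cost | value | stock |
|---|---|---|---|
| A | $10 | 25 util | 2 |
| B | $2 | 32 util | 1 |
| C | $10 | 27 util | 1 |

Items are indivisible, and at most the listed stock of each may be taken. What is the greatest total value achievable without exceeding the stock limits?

32 util

Best selections within cost 11 and stock limits:
- 1×B: cost 2, value 32
- 1×C: cost 10, value 27
- 1×A: cost 10, value 25
Best: 32 util.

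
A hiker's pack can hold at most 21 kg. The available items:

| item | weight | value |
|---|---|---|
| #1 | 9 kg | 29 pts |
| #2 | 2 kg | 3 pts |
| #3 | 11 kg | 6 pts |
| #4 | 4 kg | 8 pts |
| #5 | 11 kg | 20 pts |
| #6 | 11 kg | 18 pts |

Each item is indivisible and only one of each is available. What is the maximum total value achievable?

This is a 0/1 knapsack; check combinations near the capacity.
- #1+#5: weight 9+11=20, value 29+20=49
- #1+#6: weight 9+11=20, value 29+18=47
- #1+#2+#4: weight 9+2+4=15, value 29+3+8=40
- #1+#4: weight 9+4=13, value 29+8=37
- #1+#3: weight 9+11=20, value 29+6=35
Best: 49 pts.

49 pts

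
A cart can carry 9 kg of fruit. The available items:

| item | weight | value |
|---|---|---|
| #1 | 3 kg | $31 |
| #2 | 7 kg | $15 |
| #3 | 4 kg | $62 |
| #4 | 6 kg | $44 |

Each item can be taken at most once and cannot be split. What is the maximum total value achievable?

$93

Check high-value combinations within 9 kg:
- #1+#3: weight 3+4=7, value 31+62=93
- #1+#4: weight 3+6=9, value 31+44=75
- #3: weight 4, value 62
- #4: weight 6, value 44
- #1: weight 3, value 31
Best: $93.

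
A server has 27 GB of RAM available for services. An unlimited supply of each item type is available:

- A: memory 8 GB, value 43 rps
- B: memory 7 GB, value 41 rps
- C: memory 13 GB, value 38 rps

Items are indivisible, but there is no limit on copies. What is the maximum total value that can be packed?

Best value-per-unit is B at 41/7; filling with it alone gives 3×41 = 123.
Optimal mix: 3×A → memory 24, value 129.

129 rps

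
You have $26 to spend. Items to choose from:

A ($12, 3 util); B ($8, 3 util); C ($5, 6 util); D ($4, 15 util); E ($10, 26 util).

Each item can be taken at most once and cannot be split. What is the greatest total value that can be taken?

This is a 0/1 knapsack; check combinations near the capacity.
- C+D+E: cost 5+4+10=19, value 6+15+26=47
- B+D+E: cost 8+4+10=22, value 3+15+26=44
- A+D+E: cost 12+4+10=26, value 3+15+26=44
- D+E: cost 4+10=14, value 15+26=41
- B+C+E: cost 8+5+10=23, value 3+6+26=35
Best: 47 util.

47 util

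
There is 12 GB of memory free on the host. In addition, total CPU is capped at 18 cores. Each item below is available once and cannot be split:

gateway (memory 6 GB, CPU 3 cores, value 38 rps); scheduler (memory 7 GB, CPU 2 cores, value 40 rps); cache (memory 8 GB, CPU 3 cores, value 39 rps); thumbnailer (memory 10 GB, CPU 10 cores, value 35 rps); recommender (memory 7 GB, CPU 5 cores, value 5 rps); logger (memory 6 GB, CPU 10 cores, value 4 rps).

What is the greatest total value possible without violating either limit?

Feasible sets respecting both limits:
- gateway+logger: memory 12, CPU 13, value 42
- scheduler: memory 7, CPU 2, value 40
- cache: memory 8, CPU 3, value 39
- gateway: memory 6, CPU 3, value 38
Best: 42 rps.

42 rps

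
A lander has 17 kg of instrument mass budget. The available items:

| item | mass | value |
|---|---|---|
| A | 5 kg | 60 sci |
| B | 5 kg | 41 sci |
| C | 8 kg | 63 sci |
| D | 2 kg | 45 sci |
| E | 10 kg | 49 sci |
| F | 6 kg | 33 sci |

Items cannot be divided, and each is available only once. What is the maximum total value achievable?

168 sci

This is a 0/1 knapsack; check combinations near the capacity.
- A+C+D: mass 5+8+2=15, value 60+63+45=168
- A+D+E: mass 5+2+10=17, value 60+45+49=154
- B+C+D: mass 5+8+2=15, value 41+63+45=149
- A+B+D: mass 5+5+2=12, value 60+41+45=146
Best: 168 sci.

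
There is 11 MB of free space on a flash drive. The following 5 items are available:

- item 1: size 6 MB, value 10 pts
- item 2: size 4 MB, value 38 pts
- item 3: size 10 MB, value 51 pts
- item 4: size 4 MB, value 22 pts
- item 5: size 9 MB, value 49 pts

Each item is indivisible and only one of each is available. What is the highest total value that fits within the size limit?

Check high-value combinations within 11 MB:
- item 2+item 4: size 4+4=8, value 38+22=60
- item 3: size 10, value 51
- item 5: size 9, value 49
- item 1+item 2: size 6+4=10, value 10+38=48
Best: 60 pts.

60 pts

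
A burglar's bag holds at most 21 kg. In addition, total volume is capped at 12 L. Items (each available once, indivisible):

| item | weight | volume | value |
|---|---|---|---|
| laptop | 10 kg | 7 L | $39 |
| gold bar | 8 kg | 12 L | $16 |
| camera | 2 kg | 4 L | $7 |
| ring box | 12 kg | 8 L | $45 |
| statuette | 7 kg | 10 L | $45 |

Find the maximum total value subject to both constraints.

Feasible sets respecting both limits:
- camera+ring box: weight 14, volume 12, value 52
- laptop+camera: weight 12, volume 11, value 46
- ring box: weight 12, volume 8, value 45
Best: $52.

$52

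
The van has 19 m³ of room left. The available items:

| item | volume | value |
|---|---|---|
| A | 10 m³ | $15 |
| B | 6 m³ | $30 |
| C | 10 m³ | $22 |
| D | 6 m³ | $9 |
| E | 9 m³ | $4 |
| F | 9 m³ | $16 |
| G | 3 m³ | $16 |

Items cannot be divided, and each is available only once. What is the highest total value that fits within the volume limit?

Check high-value combinations within 19 m³:
- B+C+G: volume 6+10+3=19, value 30+22+16=68
- B+F+G: volume 6+9+3=18, value 30+16+16=62
- A+B+G: volume 10+6+3=19, value 15+30+16=61
- B+D+G: volume 6+6+3=15, value 30+9+16=55
- B+C: volume 6+10=16, value 30+22=52
Best: $68.

$68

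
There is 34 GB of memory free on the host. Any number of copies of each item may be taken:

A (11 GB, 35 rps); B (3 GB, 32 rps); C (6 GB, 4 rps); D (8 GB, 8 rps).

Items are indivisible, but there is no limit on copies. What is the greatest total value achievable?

Best value-per-unit is B at 32/3, and filling with it alone uses memory 11×3=33. No mix of the others beats 11×32 = 352.

352 rps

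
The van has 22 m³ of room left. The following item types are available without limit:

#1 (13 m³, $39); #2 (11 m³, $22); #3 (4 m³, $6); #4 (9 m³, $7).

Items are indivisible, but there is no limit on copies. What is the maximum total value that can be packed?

Best value-per-unit is #1 at 39/13; filling with it alone gives 1×39 = 39.
Optimal mix: 1×#1 + 2×#3 → volume 21, value 51.

$51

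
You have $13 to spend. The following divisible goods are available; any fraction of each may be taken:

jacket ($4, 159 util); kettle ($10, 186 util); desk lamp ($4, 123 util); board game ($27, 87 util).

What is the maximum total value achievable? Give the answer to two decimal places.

375.00

Take in order of value per unit:
- jacket (159/4 per unit): all 4 → value 159, running total 159.00
- desk lamp (123/4 per unit): all 4 → value 123, running total 282.00
- kettle (186/10 per unit): 5 of 10 → value 5×186/10 = 93.0000, running total 375.00
Total 375.00.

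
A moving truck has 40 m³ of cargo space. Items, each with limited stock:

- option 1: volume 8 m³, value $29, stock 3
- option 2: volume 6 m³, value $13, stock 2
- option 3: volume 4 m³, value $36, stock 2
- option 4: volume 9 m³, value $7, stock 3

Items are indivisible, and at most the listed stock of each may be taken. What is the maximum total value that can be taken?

Top feasible selections:
- 3×option 1 + 1×option 2 + 2×option 3: volume 38, value 172
- 3×option 1 + 2×option 3: volume 32, value 159
Best: $172.

$172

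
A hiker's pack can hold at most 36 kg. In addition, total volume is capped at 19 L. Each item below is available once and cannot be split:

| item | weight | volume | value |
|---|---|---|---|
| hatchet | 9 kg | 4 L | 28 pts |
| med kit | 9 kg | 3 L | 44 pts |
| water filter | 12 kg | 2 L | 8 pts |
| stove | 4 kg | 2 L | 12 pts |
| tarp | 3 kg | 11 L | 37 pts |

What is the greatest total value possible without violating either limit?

109 pts

Feasible sets respecting both limits:
- hatchet+med kit+tarp: weight 21, volume 18, value 109
- med kit+water filter+stove+tarp: weight 28, volume 18, value 101
- med kit+stove+tarp: weight 16, volume 16, value 93
- hatchet+med kit+water filter+stove: weight 34, volume 11, value 92
Best: 109 pts.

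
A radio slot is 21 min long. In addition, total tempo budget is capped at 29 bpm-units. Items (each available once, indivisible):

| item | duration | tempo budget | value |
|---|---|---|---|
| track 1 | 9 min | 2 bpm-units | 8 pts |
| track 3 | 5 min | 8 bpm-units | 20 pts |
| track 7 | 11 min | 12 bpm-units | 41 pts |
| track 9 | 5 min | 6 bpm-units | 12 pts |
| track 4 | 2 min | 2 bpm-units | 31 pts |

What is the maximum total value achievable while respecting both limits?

92 pts

Feasible sets respecting both limits:
- track 3+track 7+track 4: duration 18, tempo budget 22, value 92
- track 7+track 9+track 4: duration 18, tempo budget 20, value 84
- track 3+track 7+track 9: duration 21, tempo budget 26, value 73
Best: 92 pts.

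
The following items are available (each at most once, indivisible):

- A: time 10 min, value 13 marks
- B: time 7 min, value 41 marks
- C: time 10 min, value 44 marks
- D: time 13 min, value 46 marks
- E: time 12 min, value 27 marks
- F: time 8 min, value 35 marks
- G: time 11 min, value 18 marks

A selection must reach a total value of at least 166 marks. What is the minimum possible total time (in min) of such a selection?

38

Subsets with value ≥ 166, sorted by total time:
- B+C+D+F: time 38, value 166
- A+B+C+D+F: time 48, value 179
Minimum time: 38 min.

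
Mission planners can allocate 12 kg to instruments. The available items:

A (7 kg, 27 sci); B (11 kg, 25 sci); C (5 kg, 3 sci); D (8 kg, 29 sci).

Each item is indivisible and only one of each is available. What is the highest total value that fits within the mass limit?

30 sci

Check high-value combinations within 12 kg:
- A+C: mass 7+5=12, value 27+3=30
- D: mass 8, value 29
- A: mass 7, value 27
- B: mass 11, value 25
Best: 30 sci.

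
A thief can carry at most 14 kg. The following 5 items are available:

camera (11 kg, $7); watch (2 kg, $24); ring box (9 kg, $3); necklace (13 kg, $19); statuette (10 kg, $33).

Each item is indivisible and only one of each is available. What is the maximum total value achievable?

Check high-value combinations within 14 kg:
- watch+statuette: weight 2+10=12, value 24+33=57
- statuette: weight 10, value 33
- camera+watch: weight 11+2=13, value 7+24=31
Best: $57.

$57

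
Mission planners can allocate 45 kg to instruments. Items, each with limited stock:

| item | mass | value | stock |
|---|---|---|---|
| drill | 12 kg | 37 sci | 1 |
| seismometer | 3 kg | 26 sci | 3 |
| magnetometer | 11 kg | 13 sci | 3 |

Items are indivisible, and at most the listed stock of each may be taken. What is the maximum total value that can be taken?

Best selections within mass 45 and stock limits:
- 1×drill + 3×seismometer + 2×magnetometer: mass 43, value 141
- 1×drill + 3×seismometer + 1×magnetometer: mass 32, value 128
- 3×seismometer + 3×magnetometer: mass 42, value 117
Best: 141 sci.

141 sci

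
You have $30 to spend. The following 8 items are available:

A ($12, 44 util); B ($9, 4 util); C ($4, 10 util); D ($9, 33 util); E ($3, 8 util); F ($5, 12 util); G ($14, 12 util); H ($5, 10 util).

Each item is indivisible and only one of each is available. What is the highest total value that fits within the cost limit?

This is a 0/1 knapsack; check combinations near the capacity.
- A+C+D+F: cost 12+4+9+5=30, value 44+10+33+12=99
- A+D+E+F: cost 12+9+3+5=29, value 44+33+8+12=97
- A+C+D+H: cost 12+4+9+5=30, value 44+10+33+10=97
- A+C+D+E: cost 12+4+9+3=28, value 44+10+33+8=95
- A+D+E+H: cost 12+9+3+5=29, value 44+33+8+10=95
Best: 99 util.

99 util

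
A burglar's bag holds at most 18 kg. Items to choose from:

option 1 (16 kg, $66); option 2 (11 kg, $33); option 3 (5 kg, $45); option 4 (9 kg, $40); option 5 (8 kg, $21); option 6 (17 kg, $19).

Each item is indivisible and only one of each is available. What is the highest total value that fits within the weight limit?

$85

This is a 0/1 knapsack; check combinations near the capacity.
- option 3+option 4: weight 5+9=14, value 45+40=85
- option 2+option 3: weight 11+5=16, value 33+45=78
- option 3+option 5: weight 5+8=13, value 45+21=66
- option 1: weight 16, value 66
Best: $85.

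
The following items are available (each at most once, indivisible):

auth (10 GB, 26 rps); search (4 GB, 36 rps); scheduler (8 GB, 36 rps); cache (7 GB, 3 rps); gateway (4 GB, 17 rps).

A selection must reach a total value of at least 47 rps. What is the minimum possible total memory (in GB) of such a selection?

Subsets with value ≥ 47, sorted by total memory:
- search+gateway: memory 8, value 53
- search+scheduler: memory 12, value 72
- scheduler+gateway: memory 12, value 53
Minimum memory: 8 GB.

8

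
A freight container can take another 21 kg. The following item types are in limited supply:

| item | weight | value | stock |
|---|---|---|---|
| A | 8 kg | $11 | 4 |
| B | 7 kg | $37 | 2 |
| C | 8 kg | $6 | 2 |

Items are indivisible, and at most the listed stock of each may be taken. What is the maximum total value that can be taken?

Best selections within weight 21 and stock limits:
- 2×B: weight 14, value 74
- 1×A + 1×B: weight 15, value 48
Best: $74.

$74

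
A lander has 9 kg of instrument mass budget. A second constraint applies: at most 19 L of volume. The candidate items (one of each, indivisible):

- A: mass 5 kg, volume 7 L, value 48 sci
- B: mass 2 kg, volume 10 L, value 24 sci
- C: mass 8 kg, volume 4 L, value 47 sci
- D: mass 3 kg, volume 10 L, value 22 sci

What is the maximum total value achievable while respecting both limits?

72 sci

Feasible sets respecting both limits:
- A+B: mass 7, volume 17, value 72
- A+D: mass 8, volume 17, value 70
- A: mass 5, volume 7, value 48
- C: mass 8, volume 4, value 47
Best: 72 sci.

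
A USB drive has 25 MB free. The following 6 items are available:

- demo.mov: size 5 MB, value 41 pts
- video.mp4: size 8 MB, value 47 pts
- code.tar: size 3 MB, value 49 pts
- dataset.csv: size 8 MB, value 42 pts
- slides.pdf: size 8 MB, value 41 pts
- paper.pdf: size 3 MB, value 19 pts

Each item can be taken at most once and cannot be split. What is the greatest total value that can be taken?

Check high-value combinations within 25 MB:
- demo.mov+video.mp4+code.tar+dataset.csv: size 5+8+3+8=24, value 41+47+49+42=179
- demo.mov+video.mp4+code.tar+slides.pdf: size 5+8+3+8=24, value 41+47+49+41=178
- demo.mov+code.tar+dataset.csv+slides.pdf: size 5+3+8+8=24, value 41+49+42+41=173
- video.mp4+code.tar+dataset.csv+paper.pdf: size 8+3+8+3=22, value 47+49+42+19=157
- demo.mov+video.mp4+code.tar+paper.pdf: size 5+8+3+3=19, value 41+47+49+19=156
Best: 179 pts.

179 pts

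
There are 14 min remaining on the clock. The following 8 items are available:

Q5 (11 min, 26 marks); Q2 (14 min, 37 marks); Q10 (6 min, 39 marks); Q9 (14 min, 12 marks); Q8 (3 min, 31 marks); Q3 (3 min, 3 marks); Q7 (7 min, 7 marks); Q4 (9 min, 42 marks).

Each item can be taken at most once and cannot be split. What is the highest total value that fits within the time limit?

73 marks

Check high-value combinations within 14 min:
- Q10+Q8+Q3: time 6+3+3=12, value 39+31+3=73
- Q8+Q4: time 3+9=12, value 31+42=73
- Q10+Q8: time 6+3=9, value 39+31=70
Best: 73 marks.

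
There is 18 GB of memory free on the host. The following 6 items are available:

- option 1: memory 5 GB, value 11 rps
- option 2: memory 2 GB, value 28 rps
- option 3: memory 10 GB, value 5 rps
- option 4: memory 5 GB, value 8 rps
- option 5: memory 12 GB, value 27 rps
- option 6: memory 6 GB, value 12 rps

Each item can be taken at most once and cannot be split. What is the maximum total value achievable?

59 rps

Check high-value combinations within 18 GB:
- option 1+option 2+option 4+option 6: memory 5+2+5+6=18, value 11+28+8+12=59
- option 2+option 5: memory 2+12=14, value 28+27=55
- option 1+option 2+option 6: memory 5+2+6=13, value 11+28+12=51
- option 2+option 4+option 6: memory 2+5+6=13, value 28+8+12=48
Best: 59 rps.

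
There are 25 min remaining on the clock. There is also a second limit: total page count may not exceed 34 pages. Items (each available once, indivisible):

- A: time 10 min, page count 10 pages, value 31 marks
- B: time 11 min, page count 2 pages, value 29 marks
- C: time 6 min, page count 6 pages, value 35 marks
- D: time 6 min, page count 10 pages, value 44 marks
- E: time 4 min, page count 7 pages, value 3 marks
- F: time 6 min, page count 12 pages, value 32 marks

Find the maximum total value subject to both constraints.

Feasible sets respecting both limits:
- C+D+F: time 18, page count 28, value 111
- A+C+D: time 22, page count 26, value 110
- B+C+D: time 23, page count 18, value 108
Best: 111 marks.

111 marks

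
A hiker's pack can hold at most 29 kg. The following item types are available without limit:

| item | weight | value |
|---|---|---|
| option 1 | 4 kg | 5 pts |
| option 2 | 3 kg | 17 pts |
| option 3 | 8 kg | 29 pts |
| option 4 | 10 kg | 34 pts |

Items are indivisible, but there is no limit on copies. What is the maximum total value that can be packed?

153 pts

Best value-per-unit is option 2 at 17/3, and filling with it alone uses weight 9×3=27. No mix of the others beats 9×17 = 153.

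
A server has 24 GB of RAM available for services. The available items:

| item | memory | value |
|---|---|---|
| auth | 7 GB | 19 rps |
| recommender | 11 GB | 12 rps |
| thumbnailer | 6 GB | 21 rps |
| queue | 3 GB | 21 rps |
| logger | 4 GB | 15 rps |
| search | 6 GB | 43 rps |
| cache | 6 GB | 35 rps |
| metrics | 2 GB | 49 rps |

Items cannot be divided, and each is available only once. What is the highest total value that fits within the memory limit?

169 rps

Check high-value combinations within 24 GB:
- thumbnailer+queue+search+cache+metrics: memory 6+3+6+6+2=23, value 21+21+43+35+49=169
- auth+queue+search+cache+metrics: memory 7+3+6+6+2=24, value 19+21+43+35+49=167
- queue+logger+search+cache+metrics: memory 3+4+6+6+2=21, value 21+15+43+35+49=163
- thumbnailer+logger+search+cache+metrics: memory 6+4+6+6+2=24, value 21+15+43+35+49=163
Best: 169 rps.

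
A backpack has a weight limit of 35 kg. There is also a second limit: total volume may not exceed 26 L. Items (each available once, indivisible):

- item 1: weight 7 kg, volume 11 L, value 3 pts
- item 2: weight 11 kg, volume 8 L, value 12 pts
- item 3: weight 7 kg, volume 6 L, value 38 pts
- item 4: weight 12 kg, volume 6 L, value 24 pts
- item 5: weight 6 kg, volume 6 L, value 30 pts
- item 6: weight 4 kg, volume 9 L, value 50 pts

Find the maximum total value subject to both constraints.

118 pts

Feasible sets respecting both limits:
- item 3+item 5+item 6: weight 17, volume 21, value 118
- item 3+item 4+item 6: weight 23, volume 21, value 112
- item 4+item 5+item 6: weight 22, volume 21, value 104
- item 2+item 3+item 6: weight 22, volume 23, value 100
Best: 118 pts.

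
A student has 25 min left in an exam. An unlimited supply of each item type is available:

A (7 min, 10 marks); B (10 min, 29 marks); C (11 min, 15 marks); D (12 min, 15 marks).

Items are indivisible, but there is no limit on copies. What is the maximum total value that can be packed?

58 marks

Best value-per-unit is B at 29/10, and filling with it alone uses time 2×10=20. No mix of the others beats 2×29 = 58.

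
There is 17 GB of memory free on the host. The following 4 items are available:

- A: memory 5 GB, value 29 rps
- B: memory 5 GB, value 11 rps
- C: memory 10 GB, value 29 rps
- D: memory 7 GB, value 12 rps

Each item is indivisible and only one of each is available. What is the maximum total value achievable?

Check high-value combinations within 17 GB:
- A+C: memory 5+10=15, value 29+29=58
- A+B+D: memory 5+5+7=17, value 29+11+12=52
- A+D: memory 5+7=12, value 29+12=41
- C+D: memory 10+7=17, value 29+12=41
- A+B: memory 5+5=10, value 29+11=40
Best: 58 rps.

58 rps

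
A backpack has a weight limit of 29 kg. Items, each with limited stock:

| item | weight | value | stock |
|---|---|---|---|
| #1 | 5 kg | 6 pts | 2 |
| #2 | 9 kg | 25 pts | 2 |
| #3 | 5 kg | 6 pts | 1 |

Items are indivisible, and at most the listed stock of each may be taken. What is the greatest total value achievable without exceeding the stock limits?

62 pts

Best selections within weight 29 and stock limits:
- 1×#1 + 2×#2 + 1×#3: weight 28, value 62
- 2×#1 + 2×#2: weight 28, value 62
- 2×#2 + 1×#3: weight 23, value 56
- 1×#1 + 2×#2: weight 23, value 56
Best: 62 pts.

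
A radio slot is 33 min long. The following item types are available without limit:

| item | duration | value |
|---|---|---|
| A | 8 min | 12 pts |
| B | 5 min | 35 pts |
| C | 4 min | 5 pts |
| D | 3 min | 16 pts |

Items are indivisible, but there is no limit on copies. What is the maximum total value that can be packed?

Best value-per-unit is B at 35/5; filling with it alone gives 6×35 = 210.
Optimal mix: 6×B + 1×D → duration 33, value 226.

226 pts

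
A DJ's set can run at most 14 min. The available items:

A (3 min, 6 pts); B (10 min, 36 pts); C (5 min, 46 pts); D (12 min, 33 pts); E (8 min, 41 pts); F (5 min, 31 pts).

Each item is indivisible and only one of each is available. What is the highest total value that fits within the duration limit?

87 pts

Check high-value combinations within 14 min:
- C+E: duration 5+8=13, value 46+41=87
- A+C+F: duration 3+5+5=13, value 6+46+31=83
- C+F: duration 5+5=10, value 46+31=77
- E+F: duration 8+5=13, value 41+31=72
- A+C: duration 3+5=8, value 6+46=52
Best: 87 pts.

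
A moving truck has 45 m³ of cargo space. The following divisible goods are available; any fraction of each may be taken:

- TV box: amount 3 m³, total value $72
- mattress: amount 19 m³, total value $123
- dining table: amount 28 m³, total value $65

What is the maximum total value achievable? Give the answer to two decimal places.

248.39

Take in order of value per unit:
- TV box (72/3 per unit): all 3 → value 72, running total 72.00
- mattress (123/19 per unit): all 19 → value 123, running total 195.00
- dining table (65/28 per unit): 23 of 28 → value 23×65/28 = 53.3929, running total 248.39
Total 248.39.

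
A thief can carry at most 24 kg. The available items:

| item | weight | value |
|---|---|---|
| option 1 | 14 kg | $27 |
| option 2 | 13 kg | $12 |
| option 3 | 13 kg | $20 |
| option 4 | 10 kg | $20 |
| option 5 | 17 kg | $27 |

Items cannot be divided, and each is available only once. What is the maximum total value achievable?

$47

This is a 0/1 knapsack; check combinations near the capacity.
- option 1+option 4: weight 14+10=24, value 27+20=47
- option 3+option 4: weight 13+10=23, value 20+20=40
- option 2+option 4: weight 13+10=23, value 12+20=32
- option 1: weight 14, value 27
Best: $47.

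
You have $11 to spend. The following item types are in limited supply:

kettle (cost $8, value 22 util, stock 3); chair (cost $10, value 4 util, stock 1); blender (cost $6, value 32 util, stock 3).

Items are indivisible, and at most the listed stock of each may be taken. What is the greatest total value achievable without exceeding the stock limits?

32 util

Best selections within cost 11 and stock limits:
- 1×blender: cost 6, value 32
- 1×kettle: cost 8, value 22
- 1×chair: cost 10, value 4
Best: 32 util.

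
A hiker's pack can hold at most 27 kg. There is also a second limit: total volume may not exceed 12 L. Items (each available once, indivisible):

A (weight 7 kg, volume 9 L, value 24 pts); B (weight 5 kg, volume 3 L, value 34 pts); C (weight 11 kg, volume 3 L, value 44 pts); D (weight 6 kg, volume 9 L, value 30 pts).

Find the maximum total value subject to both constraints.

78 pts

Feasible sets respecting both limits:
- B+C: weight 16, volume 6, value 78
- C+D: weight 17, volume 12, value 74
- A+C: weight 18, volume 12, value 68
Best: 78 pts.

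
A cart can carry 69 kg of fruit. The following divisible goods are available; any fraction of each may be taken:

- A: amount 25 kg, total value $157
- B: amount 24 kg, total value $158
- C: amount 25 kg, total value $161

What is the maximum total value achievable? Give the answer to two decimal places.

444.60

Take in order of value per unit:
- B (158/24 per unit): all 24 → value 158, running total 158.00
- C (161/25 per unit): all 25 → value 161, running total 319.00
- A (157/25 per unit): 20 of 25 → value 20×157/25 = 125.6000, running total 444.60
Total 444.60.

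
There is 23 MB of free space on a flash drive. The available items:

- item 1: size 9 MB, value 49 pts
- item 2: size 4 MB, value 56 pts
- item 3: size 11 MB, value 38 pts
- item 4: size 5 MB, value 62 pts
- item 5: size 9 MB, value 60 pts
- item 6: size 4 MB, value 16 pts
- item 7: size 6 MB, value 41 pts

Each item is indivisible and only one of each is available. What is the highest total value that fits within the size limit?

Check high-value combinations within 23 MB:
- item 2+item 4+item 5+item 6: size 4+5+9+4=22, value 56+62+60+16=194
- item 1+item 2+item 4+item 6: size 9+4+5+4=22, value 49+56+62+16=183
- item 2+item 4+item 5: size 4+5+9=18, value 56+62+60=178
- item 2+item 4+item 6+item 7: size 4+5+4+6=19, value 56+62+16+41=175
- item 2+item 5+item 6+item 7: size 4+9+4+6=23, value 56+60+16+41=173
Best: 194 pts.

194 pts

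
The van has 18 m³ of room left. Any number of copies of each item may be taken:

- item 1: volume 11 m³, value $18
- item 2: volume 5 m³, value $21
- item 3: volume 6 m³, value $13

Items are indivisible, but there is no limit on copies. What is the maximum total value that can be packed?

$63

Best value-per-unit is item 2 at 21/5, and filling with it alone uses volume 3×5=15. No mix of the others beats 3×21 = 63.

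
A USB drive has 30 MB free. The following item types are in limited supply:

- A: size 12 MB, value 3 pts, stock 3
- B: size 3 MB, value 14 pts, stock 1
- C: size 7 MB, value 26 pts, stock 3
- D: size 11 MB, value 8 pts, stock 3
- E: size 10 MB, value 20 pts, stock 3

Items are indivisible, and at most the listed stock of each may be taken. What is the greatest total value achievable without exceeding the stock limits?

Best selections within size 30 and stock limits:
- 1×B + 3×C: size 24, value 92
- 1×B + 2×C + 1×E: size 27, value 86
- 1×B + 1×C + 2×E: size 30, value 80
Best: 92 pts.

92 pts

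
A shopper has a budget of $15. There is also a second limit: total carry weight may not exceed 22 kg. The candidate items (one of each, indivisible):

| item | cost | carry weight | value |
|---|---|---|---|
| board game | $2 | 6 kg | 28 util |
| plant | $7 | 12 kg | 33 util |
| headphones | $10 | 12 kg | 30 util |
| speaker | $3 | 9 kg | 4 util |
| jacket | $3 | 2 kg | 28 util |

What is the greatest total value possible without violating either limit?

89 util

Feasible sets respecting both limits:
- board game+plant+jacket: cost 12, carry weight 20, value 89
- board game+headphones+jacket: cost 15, carry weight 20, value 86
- board game+plant: cost 9, carry weight 18, value 61
Best: 89 util.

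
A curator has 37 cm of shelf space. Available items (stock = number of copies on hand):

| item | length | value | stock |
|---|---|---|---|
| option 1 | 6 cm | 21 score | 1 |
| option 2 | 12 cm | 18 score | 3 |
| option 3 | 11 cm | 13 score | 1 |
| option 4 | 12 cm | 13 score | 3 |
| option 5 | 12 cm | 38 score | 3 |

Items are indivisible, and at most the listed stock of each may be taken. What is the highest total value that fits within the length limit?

114 score

Top feasible selections:
- 3×option 5: length 36, value 114
- 1×option 1 + 2×option 5: length 30, value 97
- 1×option 2 + 2×option 5: length 36, value 94
Best: 114 score.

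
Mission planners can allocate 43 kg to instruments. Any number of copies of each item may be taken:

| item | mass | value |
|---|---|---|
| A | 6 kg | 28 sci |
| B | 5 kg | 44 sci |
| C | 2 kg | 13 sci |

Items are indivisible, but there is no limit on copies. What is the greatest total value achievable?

Best value-per-unit is B at 44/5; filling with it alone gives 8×44 = 352.
Optimal mix: 8×B + 1×C → mass 42, value 365.

365 sci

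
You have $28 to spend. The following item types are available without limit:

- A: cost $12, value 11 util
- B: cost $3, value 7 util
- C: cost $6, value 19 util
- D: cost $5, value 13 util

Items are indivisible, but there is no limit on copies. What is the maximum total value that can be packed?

Best value-per-unit is C at 19/6; filling with it alone gives 4×19 = 76.
Optimal mix: 1×B + 4×C → cost 27, value 83.

83 util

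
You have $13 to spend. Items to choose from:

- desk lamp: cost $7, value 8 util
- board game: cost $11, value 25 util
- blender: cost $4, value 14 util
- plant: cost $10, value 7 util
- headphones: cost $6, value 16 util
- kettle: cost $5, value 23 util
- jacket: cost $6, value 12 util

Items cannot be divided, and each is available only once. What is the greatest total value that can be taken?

Check high-value combinations within $13:
- headphones+kettle: cost 6+5=11, value 16+23=39
- blender+kettle: cost 4+5=9, value 14+23=37
- kettle+jacket: cost 5+6=11, value 23+12=35
- desk lamp+kettle: cost 7+5=12, value 8+23=31
Best: 39 util.

39 util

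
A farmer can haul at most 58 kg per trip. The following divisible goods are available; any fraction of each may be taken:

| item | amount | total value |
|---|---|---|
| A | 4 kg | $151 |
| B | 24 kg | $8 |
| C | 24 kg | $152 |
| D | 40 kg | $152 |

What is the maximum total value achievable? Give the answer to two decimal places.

Take in order of value per unit:
- A (151/4 per unit): all 4 → value 151, running total 151.00
- C (152/24 per unit): all 24 → value 152, running total 303.00
- D (152/40 per unit): 30 of 40 → value 30×152/40 = 114.0000, running total 417.00
Total 417.00.

417.00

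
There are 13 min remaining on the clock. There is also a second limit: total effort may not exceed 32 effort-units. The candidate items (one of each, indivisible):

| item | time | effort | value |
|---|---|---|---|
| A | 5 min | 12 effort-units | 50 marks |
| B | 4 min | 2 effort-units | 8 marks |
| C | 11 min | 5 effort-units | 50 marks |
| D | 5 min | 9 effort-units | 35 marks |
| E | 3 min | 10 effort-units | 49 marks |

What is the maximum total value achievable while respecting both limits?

Feasible sets respecting both limits:
- A+D+E: time 13, effort 31, value 134
- A+B+E: time 12, effort 24, value 107
- A+E: time 8, effort 22, value 99
Best: 134 marks.

134 marks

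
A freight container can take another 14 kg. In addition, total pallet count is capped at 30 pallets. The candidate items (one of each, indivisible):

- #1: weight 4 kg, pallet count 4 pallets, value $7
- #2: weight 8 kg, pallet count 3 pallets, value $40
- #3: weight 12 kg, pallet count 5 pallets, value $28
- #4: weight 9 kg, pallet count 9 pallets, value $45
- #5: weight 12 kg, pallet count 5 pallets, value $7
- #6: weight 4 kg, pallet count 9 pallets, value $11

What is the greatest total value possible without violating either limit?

Feasible sets respecting both limits:
- #4+#6: weight 13, pallet count 18, value 56
- #1+#4: weight 13, pallet count 13, value 52
- #2+#6: weight 12, pallet count 12, value 51
Best: $56.

$56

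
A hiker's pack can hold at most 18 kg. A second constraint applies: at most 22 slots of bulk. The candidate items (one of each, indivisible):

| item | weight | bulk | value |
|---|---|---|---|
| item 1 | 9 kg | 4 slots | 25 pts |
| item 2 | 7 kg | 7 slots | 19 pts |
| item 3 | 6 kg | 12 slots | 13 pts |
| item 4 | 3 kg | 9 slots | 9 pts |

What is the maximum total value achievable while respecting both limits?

44 pts

Feasible sets respecting both limits:
- item 1+item 2: weight 16, bulk 11, value 44
- item 1+item 3: weight 15, bulk 16, value 38
- item 1+item 4: weight 12, bulk 13, value 34
- item 2+item 3: weight 13, bulk 19, value 32
Best: 44 pts.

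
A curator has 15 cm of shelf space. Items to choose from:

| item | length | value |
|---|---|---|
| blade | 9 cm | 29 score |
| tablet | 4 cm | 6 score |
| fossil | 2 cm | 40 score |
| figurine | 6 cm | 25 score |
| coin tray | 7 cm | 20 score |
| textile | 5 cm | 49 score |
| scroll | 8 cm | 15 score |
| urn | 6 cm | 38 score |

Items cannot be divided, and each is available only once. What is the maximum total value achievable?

127 score

Check high-value combinations within 15 cm:
- fossil+textile+urn: length 2+5+6=13, value 40+49+38=127
- fossil+figurine+textile: length 2+6+5=13, value 40+25+49=114
- fossil+coin tray+textile: length 2+7+5=14, value 40+20+49=109
Best: 127 score.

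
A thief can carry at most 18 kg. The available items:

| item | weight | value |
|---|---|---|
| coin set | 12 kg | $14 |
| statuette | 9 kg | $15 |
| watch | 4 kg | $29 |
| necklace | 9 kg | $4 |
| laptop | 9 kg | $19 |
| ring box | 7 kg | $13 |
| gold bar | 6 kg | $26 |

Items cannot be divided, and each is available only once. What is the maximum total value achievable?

Check high-value combinations within 18 kg:
- watch+ring box+gold bar: weight 4+7+6=17, value 29+13+26=68
- watch+gold bar: weight 4+6=10, value 29+26=55
- watch+laptop: weight 4+9=13, value 29+19=48
Best: $68.

$68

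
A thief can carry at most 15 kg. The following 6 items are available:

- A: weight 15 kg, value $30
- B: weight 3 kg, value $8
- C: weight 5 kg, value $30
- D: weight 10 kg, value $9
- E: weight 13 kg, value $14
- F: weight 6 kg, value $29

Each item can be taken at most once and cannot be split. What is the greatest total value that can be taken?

Check high-value combinations within 15 kg:
- B+C+F: weight 3+5+6=14, value 8+30+29=67
- C+F: weight 5+6=11, value 30+29=59
- C+D: weight 5+10=15, value 30+9=39
- B+C: weight 3+5=8, value 8+30=38
Best: $67.

$67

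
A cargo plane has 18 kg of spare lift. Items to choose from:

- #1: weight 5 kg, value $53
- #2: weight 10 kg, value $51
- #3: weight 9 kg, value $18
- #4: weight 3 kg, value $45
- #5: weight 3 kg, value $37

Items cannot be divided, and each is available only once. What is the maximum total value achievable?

Check high-value combinations within 18 kg:
- #1+#2+#4: weight 5+10+3=18, value 53+51+45=149
- #1+#2+#5: weight 5+10+3=18, value 53+51+37=141
- #1+#4+#5: weight 5+3+3=11, value 53+45+37=135
- #2+#4+#5: weight 10+3+3=16, value 51+45+37=133
- #1+#3+#4: weight 5+9+3=17, value 53+18+45=116
Best: $149.

$149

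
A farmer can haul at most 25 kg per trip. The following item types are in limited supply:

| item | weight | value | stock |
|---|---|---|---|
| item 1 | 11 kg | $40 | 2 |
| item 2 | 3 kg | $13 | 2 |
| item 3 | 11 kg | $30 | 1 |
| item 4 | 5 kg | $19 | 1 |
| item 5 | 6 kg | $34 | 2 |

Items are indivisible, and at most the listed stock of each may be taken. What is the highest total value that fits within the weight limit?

$113

Best selections within weight 25 and stock limits:
- 2×item 2 + 1×item 4 + 2×item 5: weight 23, value 113
- 1×item 1 + 2×item 5: weight 23, value 108
- 1×item 1 + 1×item 2 + 1×item 4 + 1×item 5: weight 25, value 106
- 1×item 2 + 1×item 4 + 2×item 5: weight 20, value 100
Best: $113.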